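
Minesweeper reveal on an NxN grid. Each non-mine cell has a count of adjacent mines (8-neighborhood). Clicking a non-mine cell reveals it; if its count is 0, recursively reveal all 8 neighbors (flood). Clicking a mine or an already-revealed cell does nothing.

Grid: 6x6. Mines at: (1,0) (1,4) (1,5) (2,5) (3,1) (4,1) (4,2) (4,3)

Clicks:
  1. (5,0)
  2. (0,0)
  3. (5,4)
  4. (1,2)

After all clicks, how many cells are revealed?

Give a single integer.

Answer: 12

Derivation:
Click 1 (5,0) count=1: revealed 1 new [(5,0)] -> total=1
Click 2 (0,0) count=1: revealed 1 new [(0,0)] -> total=2
Click 3 (5,4) count=1: revealed 1 new [(5,4)] -> total=3
Click 4 (1,2) count=0: revealed 9 new [(0,1) (0,2) (0,3) (1,1) (1,2) (1,3) (2,1) (2,2) (2,3)] -> total=12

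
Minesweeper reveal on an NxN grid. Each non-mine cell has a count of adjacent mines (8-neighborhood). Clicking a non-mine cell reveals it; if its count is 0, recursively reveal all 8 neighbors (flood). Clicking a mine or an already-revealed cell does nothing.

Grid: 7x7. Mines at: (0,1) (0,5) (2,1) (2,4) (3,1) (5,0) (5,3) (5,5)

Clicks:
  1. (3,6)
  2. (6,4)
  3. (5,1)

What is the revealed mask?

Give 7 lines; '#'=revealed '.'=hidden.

Click 1 (3,6) count=0: revealed 8 new [(1,5) (1,6) (2,5) (2,6) (3,5) (3,6) (4,5) (4,6)] -> total=8
Click 2 (6,4) count=2: revealed 1 new [(6,4)] -> total=9
Click 3 (5,1) count=1: revealed 1 new [(5,1)] -> total=10

Answer: .......
.....##
.....##
.....##
.....##
.#.....
....#..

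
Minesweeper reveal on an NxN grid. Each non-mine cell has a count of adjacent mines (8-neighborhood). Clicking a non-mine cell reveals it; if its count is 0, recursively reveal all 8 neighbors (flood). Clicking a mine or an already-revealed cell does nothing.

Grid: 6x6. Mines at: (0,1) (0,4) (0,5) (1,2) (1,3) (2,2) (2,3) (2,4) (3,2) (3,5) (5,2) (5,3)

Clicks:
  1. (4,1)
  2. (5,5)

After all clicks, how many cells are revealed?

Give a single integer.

Answer: 5

Derivation:
Click 1 (4,1) count=2: revealed 1 new [(4,1)] -> total=1
Click 2 (5,5) count=0: revealed 4 new [(4,4) (4,5) (5,4) (5,5)] -> total=5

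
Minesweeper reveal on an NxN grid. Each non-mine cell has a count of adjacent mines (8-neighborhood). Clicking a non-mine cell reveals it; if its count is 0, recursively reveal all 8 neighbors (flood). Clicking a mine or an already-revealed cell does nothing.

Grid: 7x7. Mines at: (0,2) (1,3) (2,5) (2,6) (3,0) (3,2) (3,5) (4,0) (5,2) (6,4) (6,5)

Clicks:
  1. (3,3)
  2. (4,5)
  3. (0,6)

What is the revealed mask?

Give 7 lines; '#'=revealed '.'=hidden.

Answer: ....###
....###
.......
...#...
.....#.
.......
.......

Derivation:
Click 1 (3,3) count=1: revealed 1 new [(3,3)] -> total=1
Click 2 (4,5) count=1: revealed 1 new [(4,5)] -> total=2
Click 3 (0,6) count=0: revealed 6 new [(0,4) (0,5) (0,6) (1,4) (1,5) (1,6)] -> total=8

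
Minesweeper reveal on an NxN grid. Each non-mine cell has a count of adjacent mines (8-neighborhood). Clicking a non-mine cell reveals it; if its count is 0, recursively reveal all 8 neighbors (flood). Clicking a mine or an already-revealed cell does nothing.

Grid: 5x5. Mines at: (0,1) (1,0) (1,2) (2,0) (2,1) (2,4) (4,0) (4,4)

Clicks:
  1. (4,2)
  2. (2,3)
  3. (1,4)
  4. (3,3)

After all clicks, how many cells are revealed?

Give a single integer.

Answer: 8

Derivation:
Click 1 (4,2) count=0: revealed 6 new [(3,1) (3,2) (3,3) (4,1) (4,2) (4,3)] -> total=6
Click 2 (2,3) count=2: revealed 1 new [(2,3)] -> total=7
Click 3 (1,4) count=1: revealed 1 new [(1,4)] -> total=8
Click 4 (3,3) count=2: revealed 0 new [(none)] -> total=8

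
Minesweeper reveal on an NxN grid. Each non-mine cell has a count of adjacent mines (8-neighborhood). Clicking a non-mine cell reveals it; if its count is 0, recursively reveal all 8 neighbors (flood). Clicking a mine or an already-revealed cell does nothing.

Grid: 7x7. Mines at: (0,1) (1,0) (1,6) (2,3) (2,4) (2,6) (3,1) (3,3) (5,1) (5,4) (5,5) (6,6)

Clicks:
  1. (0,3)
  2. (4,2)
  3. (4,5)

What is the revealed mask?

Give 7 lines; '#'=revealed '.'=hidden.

Click 1 (0,3) count=0: revealed 8 new [(0,2) (0,3) (0,4) (0,5) (1,2) (1,3) (1,4) (1,5)] -> total=8
Click 2 (4,2) count=3: revealed 1 new [(4,2)] -> total=9
Click 3 (4,5) count=2: revealed 1 new [(4,5)] -> total=10

Answer: ..####.
..####.
.......
.......
..#..#.
.......
.......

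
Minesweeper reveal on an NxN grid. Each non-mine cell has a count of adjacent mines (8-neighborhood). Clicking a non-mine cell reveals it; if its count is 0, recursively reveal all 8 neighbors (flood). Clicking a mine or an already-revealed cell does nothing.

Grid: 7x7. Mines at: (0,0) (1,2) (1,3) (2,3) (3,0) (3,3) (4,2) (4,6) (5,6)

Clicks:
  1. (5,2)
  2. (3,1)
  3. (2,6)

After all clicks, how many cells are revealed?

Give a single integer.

Answer: 14

Derivation:
Click 1 (5,2) count=1: revealed 1 new [(5,2)] -> total=1
Click 2 (3,1) count=2: revealed 1 new [(3,1)] -> total=2
Click 3 (2,6) count=0: revealed 12 new [(0,4) (0,5) (0,6) (1,4) (1,5) (1,6) (2,4) (2,5) (2,6) (3,4) (3,5) (3,6)] -> total=14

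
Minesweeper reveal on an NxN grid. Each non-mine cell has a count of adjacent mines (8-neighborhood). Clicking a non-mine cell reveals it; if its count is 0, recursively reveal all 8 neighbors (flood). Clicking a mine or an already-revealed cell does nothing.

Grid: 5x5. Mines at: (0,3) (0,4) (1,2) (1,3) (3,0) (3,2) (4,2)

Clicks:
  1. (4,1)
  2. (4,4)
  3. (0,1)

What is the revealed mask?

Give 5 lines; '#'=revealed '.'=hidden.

Answer: .#...
.....
...##
...##
.#.##

Derivation:
Click 1 (4,1) count=3: revealed 1 new [(4,1)] -> total=1
Click 2 (4,4) count=0: revealed 6 new [(2,3) (2,4) (3,3) (3,4) (4,3) (4,4)] -> total=7
Click 3 (0,1) count=1: revealed 1 new [(0,1)] -> total=8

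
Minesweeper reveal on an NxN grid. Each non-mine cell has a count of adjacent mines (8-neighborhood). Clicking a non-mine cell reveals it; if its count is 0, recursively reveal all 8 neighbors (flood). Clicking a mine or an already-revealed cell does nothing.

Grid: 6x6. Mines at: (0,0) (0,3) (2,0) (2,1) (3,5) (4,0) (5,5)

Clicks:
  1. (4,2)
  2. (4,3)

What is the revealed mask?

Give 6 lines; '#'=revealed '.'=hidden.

Click 1 (4,2) count=0: revealed 18 new [(1,2) (1,3) (1,4) (2,2) (2,3) (2,4) (3,1) (3,2) (3,3) (3,4) (4,1) (4,2) (4,3) (4,4) (5,1) (5,2) (5,3) (5,4)] -> total=18
Click 2 (4,3) count=0: revealed 0 new [(none)] -> total=18

Answer: ......
..###.
..###.
.####.
.####.
.####.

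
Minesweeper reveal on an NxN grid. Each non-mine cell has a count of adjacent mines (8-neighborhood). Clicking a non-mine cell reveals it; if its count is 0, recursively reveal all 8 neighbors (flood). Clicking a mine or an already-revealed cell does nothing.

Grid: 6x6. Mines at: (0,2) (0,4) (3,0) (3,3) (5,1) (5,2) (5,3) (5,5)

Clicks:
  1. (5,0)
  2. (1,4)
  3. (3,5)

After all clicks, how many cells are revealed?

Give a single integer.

Click 1 (5,0) count=1: revealed 1 new [(5,0)] -> total=1
Click 2 (1,4) count=1: revealed 1 new [(1,4)] -> total=2
Click 3 (3,5) count=0: revealed 7 new [(1,5) (2,4) (2,5) (3,4) (3,5) (4,4) (4,5)] -> total=9

Answer: 9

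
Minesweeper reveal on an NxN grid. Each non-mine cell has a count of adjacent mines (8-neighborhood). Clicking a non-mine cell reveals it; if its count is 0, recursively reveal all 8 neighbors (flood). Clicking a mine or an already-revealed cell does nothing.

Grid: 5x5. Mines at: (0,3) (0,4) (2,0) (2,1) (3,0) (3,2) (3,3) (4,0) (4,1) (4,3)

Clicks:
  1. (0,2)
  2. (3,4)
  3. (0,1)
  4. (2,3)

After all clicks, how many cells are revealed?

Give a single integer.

Click 1 (0,2) count=1: revealed 1 new [(0,2)] -> total=1
Click 2 (3,4) count=2: revealed 1 new [(3,4)] -> total=2
Click 3 (0,1) count=0: revealed 5 new [(0,0) (0,1) (1,0) (1,1) (1,2)] -> total=7
Click 4 (2,3) count=2: revealed 1 new [(2,3)] -> total=8

Answer: 8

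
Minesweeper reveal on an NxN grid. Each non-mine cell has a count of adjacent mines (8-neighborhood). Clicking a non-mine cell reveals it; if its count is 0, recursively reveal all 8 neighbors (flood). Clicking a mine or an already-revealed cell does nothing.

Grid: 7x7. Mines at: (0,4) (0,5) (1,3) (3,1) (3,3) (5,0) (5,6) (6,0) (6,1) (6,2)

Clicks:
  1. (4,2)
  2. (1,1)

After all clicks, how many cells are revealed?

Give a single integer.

Click 1 (4,2) count=2: revealed 1 new [(4,2)] -> total=1
Click 2 (1,1) count=0: revealed 9 new [(0,0) (0,1) (0,2) (1,0) (1,1) (1,2) (2,0) (2,1) (2,2)] -> total=10

Answer: 10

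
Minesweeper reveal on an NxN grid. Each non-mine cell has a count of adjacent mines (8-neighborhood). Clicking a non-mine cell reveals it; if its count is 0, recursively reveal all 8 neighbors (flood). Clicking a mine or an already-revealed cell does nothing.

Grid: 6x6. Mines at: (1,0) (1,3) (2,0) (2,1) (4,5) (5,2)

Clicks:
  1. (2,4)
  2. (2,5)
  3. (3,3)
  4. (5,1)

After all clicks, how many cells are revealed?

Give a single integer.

Click 1 (2,4) count=1: revealed 1 new [(2,4)] -> total=1
Click 2 (2,5) count=0: revealed 7 new [(0,4) (0,5) (1,4) (1,5) (2,5) (3,4) (3,5)] -> total=8
Click 3 (3,3) count=0: revealed 7 new [(2,2) (2,3) (3,2) (3,3) (4,2) (4,3) (4,4)] -> total=15
Click 4 (5,1) count=1: revealed 1 new [(5,1)] -> total=16

Answer: 16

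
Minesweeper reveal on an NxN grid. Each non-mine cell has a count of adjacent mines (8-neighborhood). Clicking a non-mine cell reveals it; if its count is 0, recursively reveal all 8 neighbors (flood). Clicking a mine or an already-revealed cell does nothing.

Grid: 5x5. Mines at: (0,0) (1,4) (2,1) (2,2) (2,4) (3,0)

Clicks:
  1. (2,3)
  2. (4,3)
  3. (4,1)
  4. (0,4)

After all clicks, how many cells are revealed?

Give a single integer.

Click 1 (2,3) count=3: revealed 1 new [(2,3)] -> total=1
Click 2 (4,3) count=0: revealed 8 new [(3,1) (3,2) (3,3) (3,4) (4,1) (4,2) (4,3) (4,4)] -> total=9
Click 3 (4,1) count=1: revealed 0 new [(none)] -> total=9
Click 4 (0,4) count=1: revealed 1 new [(0,4)] -> total=10

Answer: 10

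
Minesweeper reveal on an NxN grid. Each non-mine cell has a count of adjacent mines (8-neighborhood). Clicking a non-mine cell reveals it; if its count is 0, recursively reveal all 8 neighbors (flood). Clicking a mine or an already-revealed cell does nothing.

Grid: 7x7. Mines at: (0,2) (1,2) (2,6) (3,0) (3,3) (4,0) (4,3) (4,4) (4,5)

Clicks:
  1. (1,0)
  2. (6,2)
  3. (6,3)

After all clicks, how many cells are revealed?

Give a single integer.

Answer: 20

Derivation:
Click 1 (1,0) count=0: revealed 6 new [(0,0) (0,1) (1,0) (1,1) (2,0) (2,1)] -> total=6
Click 2 (6,2) count=0: revealed 14 new [(5,0) (5,1) (5,2) (5,3) (5,4) (5,5) (5,6) (6,0) (6,1) (6,2) (6,3) (6,4) (6,5) (6,6)] -> total=20
Click 3 (6,3) count=0: revealed 0 new [(none)] -> total=20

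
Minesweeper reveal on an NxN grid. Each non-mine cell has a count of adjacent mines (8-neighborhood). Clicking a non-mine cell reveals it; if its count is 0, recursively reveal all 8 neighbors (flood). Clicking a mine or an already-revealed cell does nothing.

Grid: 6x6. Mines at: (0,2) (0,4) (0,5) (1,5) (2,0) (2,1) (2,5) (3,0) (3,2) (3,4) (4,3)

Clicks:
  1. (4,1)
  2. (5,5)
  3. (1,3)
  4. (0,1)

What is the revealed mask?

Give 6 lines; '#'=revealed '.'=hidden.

Answer: .#....
...#..
......
......
.#..##
....##

Derivation:
Click 1 (4,1) count=2: revealed 1 new [(4,1)] -> total=1
Click 2 (5,5) count=0: revealed 4 new [(4,4) (4,5) (5,4) (5,5)] -> total=5
Click 3 (1,3) count=2: revealed 1 new [(1,3)] -> total=6
Click 4 (0,1) count=1: revealed 1 new [(0,1)] -> total=7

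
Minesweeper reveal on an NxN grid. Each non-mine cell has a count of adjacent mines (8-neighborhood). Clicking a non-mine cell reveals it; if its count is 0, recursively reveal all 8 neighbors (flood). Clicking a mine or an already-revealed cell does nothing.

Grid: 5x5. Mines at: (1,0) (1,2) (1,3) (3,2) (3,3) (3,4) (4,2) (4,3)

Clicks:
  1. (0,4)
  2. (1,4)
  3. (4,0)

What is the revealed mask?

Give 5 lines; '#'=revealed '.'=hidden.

Click 1 (0,4) count=1: revealed 1 new [(0,4)] -> total=1
Click 2 (1,4) count=1: revealed 1 new [(1,4)] -> total=2
Click 3 (4,0) count=0: revealed 6 new [(2,0) (2,1) (3,0) (3,1) (4,0) (4,1)] -> total=8

Answer: ....#
....#
##...
##...
##...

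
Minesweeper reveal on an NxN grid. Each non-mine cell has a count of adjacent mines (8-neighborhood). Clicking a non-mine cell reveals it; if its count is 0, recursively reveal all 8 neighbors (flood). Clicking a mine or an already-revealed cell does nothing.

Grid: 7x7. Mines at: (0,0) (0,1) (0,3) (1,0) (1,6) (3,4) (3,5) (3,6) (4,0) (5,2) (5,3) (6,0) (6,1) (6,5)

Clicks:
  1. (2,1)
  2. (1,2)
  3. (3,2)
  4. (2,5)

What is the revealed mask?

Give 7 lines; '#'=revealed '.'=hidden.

Answer: .......
.###...
.###.#.
.###...
.###...
.......
.......

Derivation:
Click 1 (2,1) count=1: revealed 1 new [(2,1)] -> total=1
Click 2 (1,2) count=2: revealed 1 new [(1,2)] -> total=2
Click 3 (3,2) count=0: revealed 10 new [(1,1) (1,3) (2,2) (2,3) (3,1) (3,2) (3,3) (4,1) (4,2) (4,3)] -> total=12
Click 4 (2,5) count=4: revealed 1 new [(2,5)] -> total=13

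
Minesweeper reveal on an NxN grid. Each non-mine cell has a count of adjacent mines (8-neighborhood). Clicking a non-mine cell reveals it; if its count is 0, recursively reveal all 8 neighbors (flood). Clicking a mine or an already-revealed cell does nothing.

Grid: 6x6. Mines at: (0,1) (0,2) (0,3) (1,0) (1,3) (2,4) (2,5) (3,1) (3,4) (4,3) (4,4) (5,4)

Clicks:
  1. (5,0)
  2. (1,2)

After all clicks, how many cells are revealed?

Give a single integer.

Answer: 7

Derivation:
Click 1 (5,0) count=0: revealed 6 new [(4,0) (4,1) (4,2) (5,0) (5,1) (5,2)] -> total=6
Click 2 (1,2) count=4: revealed 1 new [(1,2)] -> total=7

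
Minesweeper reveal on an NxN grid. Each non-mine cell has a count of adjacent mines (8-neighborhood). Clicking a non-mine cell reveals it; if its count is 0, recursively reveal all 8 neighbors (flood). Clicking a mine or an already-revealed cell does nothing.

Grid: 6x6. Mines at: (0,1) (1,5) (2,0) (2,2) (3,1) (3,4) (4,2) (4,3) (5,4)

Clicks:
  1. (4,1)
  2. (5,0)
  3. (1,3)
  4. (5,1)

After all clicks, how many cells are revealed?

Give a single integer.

Click 1 (4,1) count=2: revealed 1 new [(4,1)] -> total=1
Click 2 (5,0) count=0: revealed 3 new [(4,0) (5,0) (5,1)] -> total=4
Click 3 (1,3) count=1: revealed 1 new [(1,3)] -> total=5
Click 4 (5,1) count=1: revealed 0 new [(none)] -> total=5

Answer: 5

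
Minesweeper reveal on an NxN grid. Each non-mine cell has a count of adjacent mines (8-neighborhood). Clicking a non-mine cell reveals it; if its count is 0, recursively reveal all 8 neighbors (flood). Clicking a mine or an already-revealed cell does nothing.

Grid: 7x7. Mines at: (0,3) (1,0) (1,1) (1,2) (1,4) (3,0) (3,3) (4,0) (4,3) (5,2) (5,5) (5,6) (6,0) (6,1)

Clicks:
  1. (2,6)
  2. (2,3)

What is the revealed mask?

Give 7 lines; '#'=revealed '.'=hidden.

Answer: .....##
.....##
...####
....###
....###
.......
.......

Derivation:
Click 1 (2,6) count=0: revealed 13 new [(0,5) (0,6) (1,5) (1,6) (2,4) (2,5) (2,6) (3,4) (3,5) (3,6) (4,4) (4,5) (4,6)] -> total=13
Click 2 (2,3) count=3: revealed 1 new [(2,3)] -> total=14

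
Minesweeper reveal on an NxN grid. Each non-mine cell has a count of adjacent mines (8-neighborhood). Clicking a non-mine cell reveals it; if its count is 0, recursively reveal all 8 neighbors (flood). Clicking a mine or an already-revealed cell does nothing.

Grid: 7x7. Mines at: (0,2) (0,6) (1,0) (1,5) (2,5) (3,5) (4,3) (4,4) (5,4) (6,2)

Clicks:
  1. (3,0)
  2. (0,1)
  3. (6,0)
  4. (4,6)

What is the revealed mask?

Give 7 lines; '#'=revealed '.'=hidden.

Click 1 (3,0) count=0: revealed 22 new [(1,1) (1,2) (1,3) (1,4) (2,0) (2,1) (2,2) (2,3) (2,4) (3,0) (3,1) (3,2) (3,3) (3,4) (4,0) (4,1) (4,2) (5,0) (5,1) (5,2) (6,0) (6,1)] -> total=22
Click 2 (0,1) count=2: revealed 1 new [(0,1)] -> total=23
Click 3 (6,0) count=0: revealed 0 new [(none)] -> total=23
Click 4 (4,6) count=1: revealed 1 new [(4,6)] -> total=24

Answer: .#.....
.####..
#####..
#####..
###...#
###....
##.....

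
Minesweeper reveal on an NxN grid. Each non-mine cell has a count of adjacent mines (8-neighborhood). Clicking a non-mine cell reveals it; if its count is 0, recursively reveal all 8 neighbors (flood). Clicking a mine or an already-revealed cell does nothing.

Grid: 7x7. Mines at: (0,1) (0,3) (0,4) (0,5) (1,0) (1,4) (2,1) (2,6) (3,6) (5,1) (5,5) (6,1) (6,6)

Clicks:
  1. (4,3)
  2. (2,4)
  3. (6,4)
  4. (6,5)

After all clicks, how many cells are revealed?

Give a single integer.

Answer: 19

Derivation:
Click 1 (4,3) count=0: revealed 18 new [(2,2) (2,3) (2,4) (2,5) (3,2) (3,3) (3,4) (3,5) (4,2) (4,3) (4,4) (4,5) (5,2) (5,3) (5,4) (6,2) (6,3) (6,4)] -> total=18
Click 2 (2,4) count=1: revealed 0 new [(none)] -> total=18
Click 3 (6,4) count=1: revealed 0 new [(none)] -> total=18
Click 4 (6,5) count=2: revealed 1 new [(6,5)] -> total=19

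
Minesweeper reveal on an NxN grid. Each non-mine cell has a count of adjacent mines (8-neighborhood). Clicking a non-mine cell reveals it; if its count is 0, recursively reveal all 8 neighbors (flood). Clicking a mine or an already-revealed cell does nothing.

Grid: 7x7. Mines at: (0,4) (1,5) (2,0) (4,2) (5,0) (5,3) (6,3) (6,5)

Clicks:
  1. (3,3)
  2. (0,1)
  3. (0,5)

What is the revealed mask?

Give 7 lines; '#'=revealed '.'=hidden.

Click 1 (3,3) count=1: revealed 1 new [(3,3)] -> total=1
Click 2 (0,1) count=0: revealed 27 new [(0,0) (0,1) (0,2) (0,3) (1,0) (1,1) (1,2) (1,3) (1,4) (2,1) (2,2) (2,3) (2,4) (2,5) (2,6) (3,1) (3,2) (3,4) (3,5) (3,6) (4,3) (4,4) (4,5) (4,6) (5,4) (5,5) (5,6)] -> total=28
Click 3 (0,5) count=2: revealed 1 new [(0,5)] -> total=29

Answer: ####.#.
#####..
.######
.######
...####
....###
.......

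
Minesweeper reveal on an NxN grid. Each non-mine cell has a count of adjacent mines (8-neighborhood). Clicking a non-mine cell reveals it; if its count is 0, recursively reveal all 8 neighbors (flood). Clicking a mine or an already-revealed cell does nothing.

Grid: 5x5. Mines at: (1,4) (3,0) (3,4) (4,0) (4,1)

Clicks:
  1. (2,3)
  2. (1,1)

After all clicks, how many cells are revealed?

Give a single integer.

Answer: 15

Derivation:
Click 1 (2,3) count=2: revealed 1 new [(2,3)] -> total=1
Click 2 (1,1) count=0: revealed 14 new [(0,0) (0,1) (0,2) (0,3) (1,0) (1,1) (1,2) (1,3) (2,0) (2,1) (2,2) (3,1) (3,2) (3,3)] -> total=15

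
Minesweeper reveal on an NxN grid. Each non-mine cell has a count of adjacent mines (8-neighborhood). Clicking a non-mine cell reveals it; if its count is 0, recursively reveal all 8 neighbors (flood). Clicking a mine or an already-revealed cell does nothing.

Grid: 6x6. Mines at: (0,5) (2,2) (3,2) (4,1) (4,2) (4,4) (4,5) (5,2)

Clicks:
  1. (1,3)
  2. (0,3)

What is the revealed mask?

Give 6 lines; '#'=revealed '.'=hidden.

Click 1 (1,3) count=1: revealed 1 new [(1,3)] -> total=1
Click 2 (0,3) count=0: revealed 13 new [(0,0) (0,1) (0,2) (0,3) (0,4) (1,0) (1,1) (1,2) (1,4) (2,0) (2,1) (3,0) (3,1)] -> total=14

Answer: #####.
#####.
##....
##....
......
......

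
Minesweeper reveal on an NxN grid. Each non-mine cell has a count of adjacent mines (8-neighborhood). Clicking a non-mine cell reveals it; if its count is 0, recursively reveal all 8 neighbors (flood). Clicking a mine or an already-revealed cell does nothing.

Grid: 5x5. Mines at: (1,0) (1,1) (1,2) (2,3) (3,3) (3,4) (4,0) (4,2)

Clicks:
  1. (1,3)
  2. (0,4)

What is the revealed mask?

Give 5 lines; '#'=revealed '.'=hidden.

Answer: ...##
...##
.....
.....
.....

Derivation:
Click 1 (1,3) count=2: revealed 1 new [(1,3)] -> total=1
Click 2 (0,4) count=0: revealed 3 new [(0,3) (0,4) (1,4)] -> total=4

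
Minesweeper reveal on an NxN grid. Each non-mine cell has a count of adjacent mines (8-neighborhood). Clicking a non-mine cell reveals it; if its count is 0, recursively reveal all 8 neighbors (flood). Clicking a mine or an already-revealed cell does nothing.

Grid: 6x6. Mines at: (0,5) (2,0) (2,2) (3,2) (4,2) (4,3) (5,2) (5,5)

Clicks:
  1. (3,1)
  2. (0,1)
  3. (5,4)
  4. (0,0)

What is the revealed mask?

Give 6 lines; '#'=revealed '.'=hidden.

Click 1 (3,1) count=4: revealed 1 new [(3,1)] -> total=1
Click 2 (0,1) count=0: revealed 10 new [(0,0) (0,1) (0,2) (0,3) (0,4) (1,0) (1,1) (1,2) (1,3) (1,4)] -> total=11
Click 3 (5,4) count=2: revealed 1 new [(5,4)] -> total=12
Click 4 (0,0) count=0: revealed 0 new [(none)] -> total=12

Answer: #####.
#####.
......
.#....
......
....#.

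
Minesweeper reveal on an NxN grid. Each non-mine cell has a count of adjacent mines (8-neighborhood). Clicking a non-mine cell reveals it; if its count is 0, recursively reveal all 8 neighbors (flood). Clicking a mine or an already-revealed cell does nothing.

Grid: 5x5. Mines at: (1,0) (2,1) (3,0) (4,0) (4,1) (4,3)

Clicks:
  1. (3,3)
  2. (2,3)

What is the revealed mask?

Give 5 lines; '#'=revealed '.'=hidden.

Click 1 (3,3) count=1: revealed 1 new [(3,3)] -> total=1
Click 2 (2,3) count=0: revealed 13 new [(0,1) (0,2) (0,3) (0,4) (1,1) (1,2) (1,3) (1,4) (2,2) (2,3) (2,4) (3,2) (3,4)] -> total=14

Answer: .####
.####
..###
..###
.....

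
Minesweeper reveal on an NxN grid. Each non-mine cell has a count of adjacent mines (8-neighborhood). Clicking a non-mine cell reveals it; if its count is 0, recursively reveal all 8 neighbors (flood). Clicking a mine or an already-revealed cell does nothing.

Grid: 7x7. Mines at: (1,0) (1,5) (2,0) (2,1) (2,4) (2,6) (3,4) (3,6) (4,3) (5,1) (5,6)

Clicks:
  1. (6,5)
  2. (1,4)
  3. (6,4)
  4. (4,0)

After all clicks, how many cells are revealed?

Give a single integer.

Answer: 10

Derivation:
Click 1 (6,5) count=1: revealed 1 new [(6,5)] -> total=1
Click 2 (1,4) count=2: revealed 1 new [(1,4)] -> total=2
Click 3 (6,4) count=0: revealed 7 new [(5,2) (5,3) (5,4) (5,5) (6,2) (6,3) (6,4)] -> total=9
Click 4 (4,0) count=1: revealed 1 new [(4,0)] -> total=10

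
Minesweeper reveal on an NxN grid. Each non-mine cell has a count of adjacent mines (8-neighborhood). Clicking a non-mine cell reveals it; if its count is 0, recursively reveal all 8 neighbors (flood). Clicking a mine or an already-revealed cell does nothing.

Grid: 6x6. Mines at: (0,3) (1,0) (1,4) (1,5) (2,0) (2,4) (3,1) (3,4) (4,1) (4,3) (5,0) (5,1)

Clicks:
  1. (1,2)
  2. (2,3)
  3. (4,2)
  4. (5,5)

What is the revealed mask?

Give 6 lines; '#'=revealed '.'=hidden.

Answer: ......
..#...
...#..
......
..#.##
....##

Derivation:
Click 1 (1,2) count=1: revealed 1 new [(1,2)] -> total=1
Click 2 (2,3) count=3: revealed 1 new [(2,3)] -> total=2
Click 3 (4,2) count=4: revealed 1 new [(4,2)] -> total=3
Click 4 (5,5) count=0: revealed 4 new [(4,4) (4,5) (5,4) (5,5)] -> total=7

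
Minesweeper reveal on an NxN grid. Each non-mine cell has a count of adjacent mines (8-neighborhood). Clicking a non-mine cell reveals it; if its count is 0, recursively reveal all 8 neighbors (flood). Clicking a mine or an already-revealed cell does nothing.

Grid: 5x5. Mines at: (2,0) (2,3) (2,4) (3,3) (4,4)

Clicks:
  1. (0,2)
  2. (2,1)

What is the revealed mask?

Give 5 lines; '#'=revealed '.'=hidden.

Click 1 (0,2) count=0: revealed 10 new [(0,0) (0,1) (0,2) (0,3) (0,4) (1,0) (1,1) (1,2) (1,3) (1,4)] -> total=10
Click 2 (2,1) count=1: revealed 1 new [(2,1)] -> total=11

Answer: #####
#####
.#...
.....
.....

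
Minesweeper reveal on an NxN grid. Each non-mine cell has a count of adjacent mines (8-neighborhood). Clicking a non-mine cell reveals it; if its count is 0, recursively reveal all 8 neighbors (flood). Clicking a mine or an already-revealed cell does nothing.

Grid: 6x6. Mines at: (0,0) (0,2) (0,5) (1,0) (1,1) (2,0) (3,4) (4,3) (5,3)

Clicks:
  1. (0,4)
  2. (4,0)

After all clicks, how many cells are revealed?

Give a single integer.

Click 1 (0,4) count=1: revealed 1 new [(0,4)] -> total=1
Click 2 (4,0) count=0: revealed 9 new [(3,0) (3,1) (3,2) (4,0) (4,1) (4,2) (5,0) (5,1) (5,2)] -> total=10

Answer: 10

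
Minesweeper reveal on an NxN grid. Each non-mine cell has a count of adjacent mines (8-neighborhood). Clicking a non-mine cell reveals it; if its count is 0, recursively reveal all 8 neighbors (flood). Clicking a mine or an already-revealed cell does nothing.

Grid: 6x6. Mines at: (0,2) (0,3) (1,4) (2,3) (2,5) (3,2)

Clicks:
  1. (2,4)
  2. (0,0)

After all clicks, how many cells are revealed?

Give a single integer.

Click 1 (2,4) count=3: revealed 1 new [(2,4)] -> total=1
Click 2 (0,0) count=0: revealed 23 new [(0,0) (0,1) (1,0) (1,1) (2,0) (2,1) (3,0) (3,1) (3,3) (3,4) (3,5) (4,0) (4,1) (4,2) (4,3) (4,4) (4,5) (5,0) (5,1) (5,2) (5,3) (5,4) (5,5)] -> total=24

Answer: 24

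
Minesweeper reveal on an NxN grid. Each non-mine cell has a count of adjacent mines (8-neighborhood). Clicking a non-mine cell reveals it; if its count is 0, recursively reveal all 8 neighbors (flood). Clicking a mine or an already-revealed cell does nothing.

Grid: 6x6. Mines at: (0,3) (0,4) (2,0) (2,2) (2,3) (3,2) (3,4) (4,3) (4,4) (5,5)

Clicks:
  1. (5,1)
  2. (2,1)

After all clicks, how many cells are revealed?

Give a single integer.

Click 1 (5,1) count=0: revealed 8 new [(3,0) (3,1) (4,0) (4,1) (4,2) (5,0) (5,1) (5,2)] -> total=8
Click 2 (2,1) count=3: revealed 1 new [(2,1)] -> total=9

Answer: 9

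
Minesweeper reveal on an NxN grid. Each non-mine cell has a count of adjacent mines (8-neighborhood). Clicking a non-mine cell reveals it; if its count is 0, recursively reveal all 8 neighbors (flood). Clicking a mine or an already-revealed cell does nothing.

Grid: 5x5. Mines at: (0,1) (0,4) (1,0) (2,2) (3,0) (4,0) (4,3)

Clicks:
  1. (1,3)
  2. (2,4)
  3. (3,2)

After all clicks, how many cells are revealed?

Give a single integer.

Answer: 7

Derivation:
Click 1 (1,3) count=2: revealed 1 new [(1,3)] -> total=1
Click 2 (2,4) count=0: revealed 5 new [(1,4) (2,3) (2,4) (3,3) (3,4)] -> total=6
Click 3 (3,2) count=2: revealed 1 new [(3,2)] -> total=7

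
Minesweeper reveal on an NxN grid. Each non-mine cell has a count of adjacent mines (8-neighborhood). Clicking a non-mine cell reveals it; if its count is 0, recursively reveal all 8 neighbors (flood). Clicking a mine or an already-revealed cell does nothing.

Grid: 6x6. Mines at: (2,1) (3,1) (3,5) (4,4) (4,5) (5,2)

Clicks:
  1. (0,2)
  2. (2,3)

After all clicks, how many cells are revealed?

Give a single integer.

Answer: 19

Derivation:
Click 1 (0,2) count=0: revealed 19 new [(0,0) (0,1) (0,2) (0,3) (0,4) (0,5) (1,0) (1,1) (1,2) (1,3) (1,4) (1,5) (2,2) (2,3) (2,4) (2,5) (3,2) (3,3) (3,4)] -> total=19
Click 2 (2,3) count=0: revealed 0 new [(none)] -> total=19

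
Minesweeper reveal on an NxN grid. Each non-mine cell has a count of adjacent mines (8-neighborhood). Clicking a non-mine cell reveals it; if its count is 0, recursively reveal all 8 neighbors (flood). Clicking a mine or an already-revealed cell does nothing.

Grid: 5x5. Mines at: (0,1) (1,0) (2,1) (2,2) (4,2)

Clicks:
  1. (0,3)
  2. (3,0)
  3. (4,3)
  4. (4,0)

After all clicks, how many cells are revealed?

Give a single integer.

Answer: 16

Derivation:
Click 1 (0,3) count=0: revealed 12 new [(0,2) (0,3) (0,4) (1,2) (1,3) (1,4) (2,3) (2,4) (3,3) (3,4) (4,3) (4,4)] -> total=12
Click 2 (3,0) count=1: revealed 1 new [(3,0)] -> total=13
Click 3 (4,3) count=1: revealed 0 new [(none)] -> total=13
Click 4 (4,0) count=0: revealed 3 new [(3,1) (4,0) (4,1)] -> total=16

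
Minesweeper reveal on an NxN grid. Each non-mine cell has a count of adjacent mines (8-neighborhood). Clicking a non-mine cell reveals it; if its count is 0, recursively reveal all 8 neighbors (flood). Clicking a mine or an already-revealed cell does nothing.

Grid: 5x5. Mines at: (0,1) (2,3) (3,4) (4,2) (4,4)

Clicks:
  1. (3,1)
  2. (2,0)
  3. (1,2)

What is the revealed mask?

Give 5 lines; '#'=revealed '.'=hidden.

Answer: .....
###..
###..
###..
##...

Derivation:
Click 1 (3,1) count=1: revealed 1 new [(3,1)] -> total=1
Click 2 (2,0) count=0: revealed 10 new [(1,0) (1,1) (1,2) (2,0) (2,1) (2,2) (3,0) (3,2) (4,0) (4,1)] -> total=11
Click 3 (1,2) count=2: revealed 0 new [(none)] -> total=11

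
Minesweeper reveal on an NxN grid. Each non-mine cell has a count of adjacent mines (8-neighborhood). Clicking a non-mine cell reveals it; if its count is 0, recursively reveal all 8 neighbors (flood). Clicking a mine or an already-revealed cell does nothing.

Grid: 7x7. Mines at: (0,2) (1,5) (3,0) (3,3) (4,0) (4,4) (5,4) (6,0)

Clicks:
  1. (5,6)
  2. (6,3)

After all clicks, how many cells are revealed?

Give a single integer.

Click 1 (5,6) count=0: revealed 10 new [(2,5) (2,6) (3,5) (3,6) (4,5) (4,6) (5,5) (5,6) (6,5) (6,6)] -> total=10
Click 2 (6,3) count=1: revealed 1 new [(6,3)] -> total=11

Answer: 11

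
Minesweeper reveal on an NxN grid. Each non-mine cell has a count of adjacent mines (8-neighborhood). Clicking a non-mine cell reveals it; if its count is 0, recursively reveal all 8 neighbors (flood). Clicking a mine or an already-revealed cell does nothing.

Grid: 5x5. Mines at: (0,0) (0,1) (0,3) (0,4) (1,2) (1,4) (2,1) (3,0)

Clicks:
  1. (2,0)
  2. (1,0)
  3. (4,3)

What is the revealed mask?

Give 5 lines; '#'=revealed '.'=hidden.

Click 1 (2,0) count=2: revealed 1 new [(2,0)] -> total=1
Click 2 (1,0) count=3: revealed 1 new [(1,0)] -> total=2
Click 3 (4,3) count=0: revealed 11 new [(2,2) (2,3) (2,4) (3,1) (3,2) (3,3) (3,4) (4,1) (4,2) (4,3) (4,4)] -> total=13

Answer: .....
#....
#.###
.####
.####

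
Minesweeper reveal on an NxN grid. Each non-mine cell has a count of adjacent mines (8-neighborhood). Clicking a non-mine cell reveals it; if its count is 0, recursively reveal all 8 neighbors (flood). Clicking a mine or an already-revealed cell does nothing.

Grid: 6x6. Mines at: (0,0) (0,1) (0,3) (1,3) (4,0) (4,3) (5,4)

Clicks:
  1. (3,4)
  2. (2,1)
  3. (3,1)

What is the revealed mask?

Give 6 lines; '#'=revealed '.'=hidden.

Click 1 (3,4) count=1: revealed 1 new [(3,4)] -> total=1
Click 2 (2,1) count=0: revealed 9 new [(1,0) (1,1) (1,2) (2,0) (2,1) (2,2) (3,0) (3,1) (3,2)] -> total=10
Click 3 (3,1) count=1: revealed 0 new [(none)] -> total=10

Answer: ......
###...
###...
###.#.
......
......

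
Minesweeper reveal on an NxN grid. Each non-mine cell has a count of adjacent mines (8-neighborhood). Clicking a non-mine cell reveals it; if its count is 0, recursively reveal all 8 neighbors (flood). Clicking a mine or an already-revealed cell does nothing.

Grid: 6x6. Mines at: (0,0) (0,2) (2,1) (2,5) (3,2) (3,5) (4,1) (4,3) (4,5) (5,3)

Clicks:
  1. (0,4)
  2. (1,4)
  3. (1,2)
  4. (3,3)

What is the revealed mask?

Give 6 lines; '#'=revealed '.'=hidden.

Click 1 (0,4) count=0: revealed 6 new [(0,3) (0,4) (0,5) (1,3) (1,4) (1,5)] -> total=6
Click 2 (1,4) count=1: revealed 0 new [(none)] -> total=6
Click 3 (1,2) count=2: revealed 1 new [(1,2)] -> total=7
Click 4 (3,3) count=2: revealed 1 new [(3,3)] -> total=8

Answer: ...###
..####
......
...#..
......
......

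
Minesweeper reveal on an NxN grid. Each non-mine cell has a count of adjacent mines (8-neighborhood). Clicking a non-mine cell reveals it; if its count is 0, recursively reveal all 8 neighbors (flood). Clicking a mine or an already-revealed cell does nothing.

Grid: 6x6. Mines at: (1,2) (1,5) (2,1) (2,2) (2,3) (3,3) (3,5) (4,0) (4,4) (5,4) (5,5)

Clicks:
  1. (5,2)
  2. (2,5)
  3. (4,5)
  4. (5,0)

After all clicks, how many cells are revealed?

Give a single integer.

Click 1 (5,2) count=0: revealed 6 new [(4,1) (4,2) (4,3) (5,1) (5,2) (5,3)] -> total=6
Click 2 (2,5) count=2: revealed 1 new [(2,5)] -> total=7
Click 3 (4,5) count=4: revealed 1 new [(4,5)] -> total=8
Click 4 (5,0) count=1: revealed 1 new [(5,0)] -> total=9

Answer: 9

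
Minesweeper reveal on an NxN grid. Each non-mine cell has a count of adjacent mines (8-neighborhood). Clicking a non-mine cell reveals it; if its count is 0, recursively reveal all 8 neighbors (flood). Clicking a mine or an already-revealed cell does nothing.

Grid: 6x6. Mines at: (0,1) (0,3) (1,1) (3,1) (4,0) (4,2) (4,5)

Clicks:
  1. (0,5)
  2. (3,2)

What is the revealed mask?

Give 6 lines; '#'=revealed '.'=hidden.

Click 1 (0,5) count=0: revealed 14 new [(0,4) (0,5) (1,2) (1,3) (1,4) (1,5) (2,2) (2,3) (2,4) (2,5) (3,2) (3,3) (3,4) (3,5)] -> total=14
Click 2 (3,2) count=2: revealed 0 new [(none)] -> total=14

Answer: ....##
..####
..####
..####
......
......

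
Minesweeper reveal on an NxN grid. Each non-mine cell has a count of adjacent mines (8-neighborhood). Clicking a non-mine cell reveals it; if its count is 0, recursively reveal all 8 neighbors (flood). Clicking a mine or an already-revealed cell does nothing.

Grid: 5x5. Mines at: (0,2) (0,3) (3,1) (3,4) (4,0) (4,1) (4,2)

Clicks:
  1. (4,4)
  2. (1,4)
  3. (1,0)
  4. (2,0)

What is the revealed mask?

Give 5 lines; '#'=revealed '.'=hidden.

Answer: ##...
##..#
##...
.....
....#

Derivation:
Click 1 (4,4) count=1: revealed 1 new [(4,4)] -> total=1
Click 2 (1,4) count=1: revealed 1 new [(1,4)] -> total=2
Click 3 (1,0) count=0: revealed 6 new [(0,0) (0,1) (1,0) (1,1) (2,0) (2,1)] -> total=8
Click 4 (2,0) count=1: revealed 0 new [(none)] -> total=8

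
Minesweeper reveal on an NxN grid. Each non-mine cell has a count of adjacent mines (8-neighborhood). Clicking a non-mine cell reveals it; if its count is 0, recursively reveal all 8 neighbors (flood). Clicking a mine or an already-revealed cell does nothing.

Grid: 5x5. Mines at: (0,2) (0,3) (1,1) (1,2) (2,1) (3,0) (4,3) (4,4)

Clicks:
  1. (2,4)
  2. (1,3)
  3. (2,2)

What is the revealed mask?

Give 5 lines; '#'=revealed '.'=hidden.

Click 1 (2,4) count=0: revealed 6 new [(1,3) (1,4) (2,3) (2,4) (3,3) (3,4)] -> total=6
Click 2 (1,3) count=3: revealed 0 new [(none)] -> total=6
Click 3 (2,2) count=3: revealed 1 new [(2,2)] -> total=7

Answer: .....
...##
..###
...##
.....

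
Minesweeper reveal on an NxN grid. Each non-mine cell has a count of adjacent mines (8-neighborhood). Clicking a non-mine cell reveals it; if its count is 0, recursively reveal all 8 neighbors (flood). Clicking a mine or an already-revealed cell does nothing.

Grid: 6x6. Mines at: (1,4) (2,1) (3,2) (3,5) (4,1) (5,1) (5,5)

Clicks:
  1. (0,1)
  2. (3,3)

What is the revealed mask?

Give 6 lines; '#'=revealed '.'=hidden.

Click 1 (0,1) count=0: revealed 8 new [(0,0) (0,1) (0,2) (0,3) (1,0) (1,1) (1,2) (1,3)] -> total=8
Click 2 (3,3) count=1: revealed 1 new [(3,3)] -> total=9

Answer: ####..
####..
......
...#..
......
......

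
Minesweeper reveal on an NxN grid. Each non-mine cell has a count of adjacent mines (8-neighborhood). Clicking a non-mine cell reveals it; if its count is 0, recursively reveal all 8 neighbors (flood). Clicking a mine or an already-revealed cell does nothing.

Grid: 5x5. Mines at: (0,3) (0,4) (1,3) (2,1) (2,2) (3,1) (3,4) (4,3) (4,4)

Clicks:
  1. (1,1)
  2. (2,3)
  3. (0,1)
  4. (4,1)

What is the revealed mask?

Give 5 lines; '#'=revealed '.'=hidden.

Answer: ###..
###..
...#.
.....
.#...

Derivation:
Click 1 (1,1) count=2: revealed 1 new [(1,1)] -> total=1
Click 2 (2,3) count=3: revealed 1 new [(2,3)] -> total=2
Click 3 (0,1) count=0: revealed 5 new [(0,0) (0,1) (0,2) (1,0) (1,2)] -> total=7
Click 4 (4,1) count=1: revealed 1 new [(4,1)] -> total=8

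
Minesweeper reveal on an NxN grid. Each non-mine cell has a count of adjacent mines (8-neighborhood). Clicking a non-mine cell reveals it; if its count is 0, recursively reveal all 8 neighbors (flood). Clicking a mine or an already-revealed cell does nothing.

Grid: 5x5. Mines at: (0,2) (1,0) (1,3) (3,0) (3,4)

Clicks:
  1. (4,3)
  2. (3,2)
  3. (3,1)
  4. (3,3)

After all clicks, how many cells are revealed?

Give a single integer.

Answer: 9

Derivation:
Click 1 (4,3) count=1: revealed 1 new [(4,3)] -> total=1
Click 2 (3,2) count=0: revealed 8 new [(2,1) (2,2) (2,3) (3,1) (3,2) (3,3) (4,1) (4,2)] -> total=9
Click 3 (3,1) count=1: revealed 0 new [(none)] -> total=9
Click 4 (3,3) count=1: revealed 0 new [(none)] -> total=9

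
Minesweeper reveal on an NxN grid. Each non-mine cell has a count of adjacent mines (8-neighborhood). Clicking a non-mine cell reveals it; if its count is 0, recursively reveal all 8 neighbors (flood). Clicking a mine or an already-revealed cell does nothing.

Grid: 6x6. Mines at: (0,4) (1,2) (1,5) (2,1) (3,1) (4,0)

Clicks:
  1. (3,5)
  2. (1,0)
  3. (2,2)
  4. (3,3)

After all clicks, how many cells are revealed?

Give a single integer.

Answer: 19

Derivation:
Click 1 (3,5) count=0: revealed 18 new [(2,2) (2,3) (2,4) (2,5) (3,2) (3,3) (3,4) (3,5) (4,1) (4,2) (4,3) (4,4) (4,5) (5,1) (5,2) (5,3) (5,4) (5,5)] -> total=18
Click 2 (1,0) count=1: revealed 1 new [(1,0)] -> total=19
Click 3 (2,2) count=3: revealed 0 new [(none)] -> total=19
Click 4 (3,3) count=0: revealed 0 new [(none)] -> total=19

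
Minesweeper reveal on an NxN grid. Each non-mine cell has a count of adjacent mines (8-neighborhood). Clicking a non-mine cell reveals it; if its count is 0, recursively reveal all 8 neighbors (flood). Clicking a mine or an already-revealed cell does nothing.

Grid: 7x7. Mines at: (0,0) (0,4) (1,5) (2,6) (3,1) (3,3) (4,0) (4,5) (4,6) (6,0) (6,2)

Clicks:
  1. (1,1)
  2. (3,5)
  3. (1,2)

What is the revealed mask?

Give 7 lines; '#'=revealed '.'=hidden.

Click 1 (1,1) count=1: revealed 1 new [(1,1)] -> total=1
Click 2 (3,5) count=3: revealed 1 new [(3,5)] -> total=2
Click 3 (1,2) count=0: revealed 8 new [(0,1) (0,2) (0,3) (1,2) (1,3) (2,1) (2,2) (2,3)] -> total=10

Answer: .###...
.###...
.###...
.....#.
.......
.......
.......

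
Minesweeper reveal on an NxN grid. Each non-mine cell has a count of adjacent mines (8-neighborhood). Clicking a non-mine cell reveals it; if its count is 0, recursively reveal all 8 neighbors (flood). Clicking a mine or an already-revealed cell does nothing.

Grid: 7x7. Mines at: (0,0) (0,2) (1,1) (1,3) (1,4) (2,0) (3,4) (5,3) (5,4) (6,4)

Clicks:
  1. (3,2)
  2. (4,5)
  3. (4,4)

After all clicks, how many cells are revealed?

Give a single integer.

Click 1 (3,2) count=0: revealed 17 new [(2,1) (2,2) (2,3) (3,0) (3,1) (3,2) (3,3) (4,0) (4,1) (4,2) (4,3) (5,0) (5,1) (5,2) (6,0) (6,1) (6,2)] -> total=17
Click 2 (4,5) count=2: revealed 1 new [(4,5)] -> total=18
Click 3 (4,4) count=3: revealed 1 new [(4,4)] -> total=19

Answer: 19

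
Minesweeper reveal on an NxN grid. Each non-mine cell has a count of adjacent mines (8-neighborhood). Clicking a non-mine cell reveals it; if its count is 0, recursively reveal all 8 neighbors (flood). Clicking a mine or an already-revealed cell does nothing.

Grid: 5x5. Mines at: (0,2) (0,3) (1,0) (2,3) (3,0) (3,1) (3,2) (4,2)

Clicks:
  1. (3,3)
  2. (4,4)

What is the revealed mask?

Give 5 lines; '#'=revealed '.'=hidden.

Answer: .....
.....
.....
...##
...##

Derivation:
Click 1 (3,3) count=3: revealed 1 new [(3,3)] -> total=1
Click 2 (4,4) count=0: revealed 3 new [(3,4) (4,3) (4,4)] -> total=4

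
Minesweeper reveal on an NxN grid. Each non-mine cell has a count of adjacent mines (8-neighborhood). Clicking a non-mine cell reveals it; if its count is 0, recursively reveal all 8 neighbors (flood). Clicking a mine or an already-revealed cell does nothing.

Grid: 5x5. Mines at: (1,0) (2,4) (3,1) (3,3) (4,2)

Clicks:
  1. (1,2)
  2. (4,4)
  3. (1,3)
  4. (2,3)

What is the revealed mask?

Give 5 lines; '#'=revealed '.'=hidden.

Click 1 (1,2) count=0: revealed 11 new [(0,1) (0,2) (0,3) (0,4) (1,1) (1,2) (1,3) (1,4) (2,1) (2,2) (2,3)] -> total=11
Click 2 (4,4) count=1: revealed 1 new [(4,4)] -> total=12
Click 3 (1,3) count=1: revealed 0 new [(none)] -> total=12
Click 4 (2,3) count=2: revealed 0 new [(none)] -> total=12

Answer: .####
.####
.###.
.....
....#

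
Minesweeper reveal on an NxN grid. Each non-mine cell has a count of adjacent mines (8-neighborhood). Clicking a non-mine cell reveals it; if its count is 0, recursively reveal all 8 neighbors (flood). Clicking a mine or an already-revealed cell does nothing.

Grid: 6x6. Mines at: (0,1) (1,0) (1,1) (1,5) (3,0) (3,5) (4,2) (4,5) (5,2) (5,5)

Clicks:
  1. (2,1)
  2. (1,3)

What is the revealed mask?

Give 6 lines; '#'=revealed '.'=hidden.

Answer: ..###.
..###.
.####.
..###.
......
......

Derivation:
Click 1 (2,1) count=3: revealed 1 new [(2,1)] -> total=1
Click 2 (1,3) count=0: revealed 12 new [(0,2) (0,3) (0,4) (1,2) (1,3) (1,4) (2,2) (2,3) (2,4) (3,2) (3,3) (3,4)] -> total=13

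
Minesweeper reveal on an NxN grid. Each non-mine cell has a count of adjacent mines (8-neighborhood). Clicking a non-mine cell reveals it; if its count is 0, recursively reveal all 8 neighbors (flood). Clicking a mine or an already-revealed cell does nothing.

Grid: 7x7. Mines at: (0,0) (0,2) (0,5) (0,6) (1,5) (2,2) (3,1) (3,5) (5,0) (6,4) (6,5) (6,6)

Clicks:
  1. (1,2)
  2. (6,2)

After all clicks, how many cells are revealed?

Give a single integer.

Click 1 (1,2) count=2: revealed 1 new [(1,2)] -> total=1
Click 2 (6,2) count=0: revealed 14 new [(3,2) (3,3) (3,4) (4,1) (4,2) (4,3) (4,4) (5,1) (5,2) (5,3) (5,4) (6,1) (6,2) (6,3)] -> total=15

Answer: 15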